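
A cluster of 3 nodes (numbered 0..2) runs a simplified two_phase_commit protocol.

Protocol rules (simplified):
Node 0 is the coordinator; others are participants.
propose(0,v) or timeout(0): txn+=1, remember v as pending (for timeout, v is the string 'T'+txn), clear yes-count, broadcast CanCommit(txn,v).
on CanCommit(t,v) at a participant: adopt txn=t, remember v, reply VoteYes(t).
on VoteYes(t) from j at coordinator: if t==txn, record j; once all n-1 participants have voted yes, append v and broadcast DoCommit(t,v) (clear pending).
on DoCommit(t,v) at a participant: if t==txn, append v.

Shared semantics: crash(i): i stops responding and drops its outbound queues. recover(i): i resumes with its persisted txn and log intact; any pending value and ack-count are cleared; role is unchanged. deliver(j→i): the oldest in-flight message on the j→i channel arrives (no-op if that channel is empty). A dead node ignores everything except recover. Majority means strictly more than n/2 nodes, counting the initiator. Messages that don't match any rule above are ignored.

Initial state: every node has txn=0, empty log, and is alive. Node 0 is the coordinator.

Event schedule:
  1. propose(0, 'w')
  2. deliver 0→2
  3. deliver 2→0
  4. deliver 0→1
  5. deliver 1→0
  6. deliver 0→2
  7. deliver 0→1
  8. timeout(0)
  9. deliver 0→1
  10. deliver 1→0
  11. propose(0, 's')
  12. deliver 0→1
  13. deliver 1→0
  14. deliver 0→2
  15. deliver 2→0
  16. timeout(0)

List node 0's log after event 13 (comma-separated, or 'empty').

after 1 — propose(0,'w'): n0:coor/t1/[-]
after 2 — deliver 0→2: n2:part/t1/[-]
after 3 — deliver 2→0: ·
after 4 — deliver 0→1: n1:part/t1/[-]
after 5 — deliver 1→0: n0:coor/t1/[w]
after 6 — deliver 0→2: n2:part/t1/[w]
after 7 — deliver 0→1: n1:part/t1/[w]
after 8 — timeout(0): n0:coor/t2/[w]
after 9 — deliver 0→1: n1:part/t2/[w]
after 10 — deliver 1→0: ·
after 11 — propose(0,'s'): n0:coor/t3/[w]
after 12 — deliver 0→1: n1:part/t3/[w]
after 13 — deliver 1→0: ·

w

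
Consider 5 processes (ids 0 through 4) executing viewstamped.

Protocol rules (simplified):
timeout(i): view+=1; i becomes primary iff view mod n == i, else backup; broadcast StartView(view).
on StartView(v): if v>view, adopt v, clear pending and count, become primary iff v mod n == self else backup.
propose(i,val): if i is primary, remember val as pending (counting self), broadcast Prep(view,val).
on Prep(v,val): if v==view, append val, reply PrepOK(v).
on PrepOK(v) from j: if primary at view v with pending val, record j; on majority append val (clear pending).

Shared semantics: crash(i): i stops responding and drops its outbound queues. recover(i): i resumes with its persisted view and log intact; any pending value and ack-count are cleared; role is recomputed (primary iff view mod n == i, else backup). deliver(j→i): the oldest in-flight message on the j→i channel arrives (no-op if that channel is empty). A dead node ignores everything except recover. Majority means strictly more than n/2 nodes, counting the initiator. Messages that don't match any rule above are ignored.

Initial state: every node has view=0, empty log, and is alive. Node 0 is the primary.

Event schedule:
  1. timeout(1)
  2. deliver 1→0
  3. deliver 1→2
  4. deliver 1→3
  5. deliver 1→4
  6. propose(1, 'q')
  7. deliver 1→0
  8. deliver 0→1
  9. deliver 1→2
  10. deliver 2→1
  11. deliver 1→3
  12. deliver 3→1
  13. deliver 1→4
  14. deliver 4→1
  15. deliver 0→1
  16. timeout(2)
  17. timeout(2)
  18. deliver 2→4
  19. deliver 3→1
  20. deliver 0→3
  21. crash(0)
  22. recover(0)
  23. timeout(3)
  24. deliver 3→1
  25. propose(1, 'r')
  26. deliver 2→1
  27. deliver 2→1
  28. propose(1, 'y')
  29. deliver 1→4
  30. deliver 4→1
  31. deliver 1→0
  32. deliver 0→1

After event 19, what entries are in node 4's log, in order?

[1] timeout(1) → N1(prim v1 [-])
[2] deliver 1→0 → N0(back v1 [-])
[3] deliver 1→2 → N2(back v1 [-])
[4] deliver 1→3 → N3(back v1 [-])
[5] deliver 1→4 → N4(back v1 [-])
[6] propose(1,'q') → ∅
[7] deliver 1→0 → N0(back v1 [q])
[8] deliver 0→1 → ∅
[9] deliver 1→2 → N2(back v1 [q])
[10] deliver 2→1 → N1(prim v1 [q])
[11] deliver 1→3 → N3(back v1 [q])
[12] deliver 3→1 → ∅
[13] deliver 1→4 → N4(back v1 [q])
[14] deliver 4→1 → ∅
[15] deliver 0→1 → ∅
[16] timeout(2) → N2(prim v2 [q])
[17] timeout(2) → N2(back v3 [q])
[18] deliver 2→4 → N4(back v2 [q])
[19] deliver 3→1 → ∅

q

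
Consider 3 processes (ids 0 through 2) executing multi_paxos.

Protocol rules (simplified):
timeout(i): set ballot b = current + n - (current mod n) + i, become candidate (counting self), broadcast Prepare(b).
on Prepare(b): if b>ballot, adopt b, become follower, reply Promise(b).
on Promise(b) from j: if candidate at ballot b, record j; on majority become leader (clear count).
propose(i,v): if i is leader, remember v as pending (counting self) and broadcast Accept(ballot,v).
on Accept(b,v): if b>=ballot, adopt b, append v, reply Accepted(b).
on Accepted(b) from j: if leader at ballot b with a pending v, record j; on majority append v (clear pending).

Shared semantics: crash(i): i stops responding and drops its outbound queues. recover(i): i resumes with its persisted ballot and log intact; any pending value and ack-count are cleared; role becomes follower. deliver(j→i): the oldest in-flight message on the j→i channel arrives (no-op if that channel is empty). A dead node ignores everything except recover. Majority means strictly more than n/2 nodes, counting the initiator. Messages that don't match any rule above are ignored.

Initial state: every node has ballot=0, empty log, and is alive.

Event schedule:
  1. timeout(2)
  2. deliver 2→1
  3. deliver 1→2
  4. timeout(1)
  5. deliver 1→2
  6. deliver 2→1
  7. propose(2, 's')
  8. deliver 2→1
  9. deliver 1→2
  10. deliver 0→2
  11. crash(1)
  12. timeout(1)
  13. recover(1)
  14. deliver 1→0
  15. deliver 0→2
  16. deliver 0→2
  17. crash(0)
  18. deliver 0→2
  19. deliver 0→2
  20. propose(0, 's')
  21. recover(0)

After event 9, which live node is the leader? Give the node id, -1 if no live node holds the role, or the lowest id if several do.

step 1 timeout(2): 2={cand,b=5,log=-}
step 2 deliver 2→1: 1={foll,b=5,log=-}
step 3 deliver 1→2: 2={lead,b=5,log=-}
step 4 timeout(1): 1={cand,b=7,log=-}
step 5 deliver 1→2: 2={foll,b=7,log=-}
step 6 deliver 2→1: 1={lead,b=7,log=-}
step 7 propose(2,'s'): —
step 8 deliver 2→1: —
step 9 deliver 1→2: —

1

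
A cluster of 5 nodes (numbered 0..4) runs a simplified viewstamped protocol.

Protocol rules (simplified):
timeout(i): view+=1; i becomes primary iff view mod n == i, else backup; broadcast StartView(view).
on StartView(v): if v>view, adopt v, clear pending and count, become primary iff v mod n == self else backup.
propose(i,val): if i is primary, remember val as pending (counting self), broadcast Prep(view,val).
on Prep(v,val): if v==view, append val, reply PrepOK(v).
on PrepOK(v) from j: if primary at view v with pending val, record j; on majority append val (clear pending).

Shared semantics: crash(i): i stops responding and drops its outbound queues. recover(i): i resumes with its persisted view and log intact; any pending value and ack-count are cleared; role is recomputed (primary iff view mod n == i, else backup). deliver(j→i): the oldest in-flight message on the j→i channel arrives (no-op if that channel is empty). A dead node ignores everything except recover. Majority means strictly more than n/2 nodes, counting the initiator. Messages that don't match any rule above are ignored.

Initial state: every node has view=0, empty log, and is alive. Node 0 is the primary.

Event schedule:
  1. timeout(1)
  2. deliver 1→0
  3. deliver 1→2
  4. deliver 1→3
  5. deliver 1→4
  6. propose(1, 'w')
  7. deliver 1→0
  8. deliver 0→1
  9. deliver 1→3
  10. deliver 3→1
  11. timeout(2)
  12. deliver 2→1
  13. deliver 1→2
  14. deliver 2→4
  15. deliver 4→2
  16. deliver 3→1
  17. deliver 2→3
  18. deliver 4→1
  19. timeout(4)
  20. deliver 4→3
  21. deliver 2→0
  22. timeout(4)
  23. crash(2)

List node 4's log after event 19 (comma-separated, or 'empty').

empty

[1] timeout(1) → N1(prim v1 [-])
[2] deliver 1→0 → N0(back v1 [-])
[3] deliver 1→2 → N2(back v1 [-])
[4] deliver 1→3 → N3(back v1 [-])
[5] deliver 1→4 → N4(back v1 [-])
[6] propose(1,'w') → ∅
[7] deliver 1→0 → N0(back v1 [w])
[8] deliver 0→1 → ∅
[9] deliver 1→3 → N3(back v1 [w])
[10] deliver 3→1 → N1(prim v1 [w])
[11] timeout(2) → N2(prim v2 [-])
[12] deliver 2→1 → N1(back v2 [w])
[13] deliver 1→2 → ∅
[14] deliver 2→4 → N4(back v2 [-])
[15] deliver 4→2 → ∅
[16] deliver 3→1 → ∅
[17] deliver 2→3 → N3(back v2 [w])
[18] deliver 4→1 → ∅
[19] timeout(4) → N4(back v3 [-])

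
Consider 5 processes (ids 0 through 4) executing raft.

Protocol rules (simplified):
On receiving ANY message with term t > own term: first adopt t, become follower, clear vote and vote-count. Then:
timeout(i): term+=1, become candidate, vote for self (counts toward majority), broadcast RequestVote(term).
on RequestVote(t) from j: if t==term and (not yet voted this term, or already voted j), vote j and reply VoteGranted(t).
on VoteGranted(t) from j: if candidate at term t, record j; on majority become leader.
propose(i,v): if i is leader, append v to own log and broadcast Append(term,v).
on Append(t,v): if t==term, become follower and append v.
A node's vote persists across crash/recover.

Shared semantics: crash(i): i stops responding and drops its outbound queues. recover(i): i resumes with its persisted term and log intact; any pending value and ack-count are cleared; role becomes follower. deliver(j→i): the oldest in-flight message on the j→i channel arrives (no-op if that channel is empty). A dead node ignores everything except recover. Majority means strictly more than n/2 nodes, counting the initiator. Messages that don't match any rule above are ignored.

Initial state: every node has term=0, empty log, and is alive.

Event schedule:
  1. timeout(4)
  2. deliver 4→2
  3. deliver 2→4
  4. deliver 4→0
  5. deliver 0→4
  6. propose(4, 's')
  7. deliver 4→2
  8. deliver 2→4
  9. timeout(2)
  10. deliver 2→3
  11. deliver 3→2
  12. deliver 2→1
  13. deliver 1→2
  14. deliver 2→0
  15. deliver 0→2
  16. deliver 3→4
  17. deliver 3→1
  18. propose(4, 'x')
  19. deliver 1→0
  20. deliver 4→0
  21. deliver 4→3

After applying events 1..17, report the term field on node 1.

[1] timeout(4) → N4(cand t1 [-])
[2] deliver 4→2 → N2(foll t1 [-])
[3] deliver 2→4 → ∅
[4] deliver 4→0 → N0(foll t1 [-])
[5] deliver 0→4 → N4(lead t1 [-])
[6] propose(4,'s') → N4(lead t1 [s])
[7] deliver 4→2 → N2(foll t1 [s])
[8] deliver 2→4 → ∅
[9] timeout(2) → N2(cand t2 [s])
[10] deliver 2→3 → N3(foll t2 [-])
[11] deliver 3→2 → ∅
[12] deliver 2→1 → N1(foll t2 [-])
[13] deliver 1→2 → N2(lead t2 [s])
[14] deliver 2→0 → N0(foll t2 [-])
[15] deliver 0→2 → ∅
[16] deliver 3→4 → ∅
[17] deliver 3→1 → ∅

2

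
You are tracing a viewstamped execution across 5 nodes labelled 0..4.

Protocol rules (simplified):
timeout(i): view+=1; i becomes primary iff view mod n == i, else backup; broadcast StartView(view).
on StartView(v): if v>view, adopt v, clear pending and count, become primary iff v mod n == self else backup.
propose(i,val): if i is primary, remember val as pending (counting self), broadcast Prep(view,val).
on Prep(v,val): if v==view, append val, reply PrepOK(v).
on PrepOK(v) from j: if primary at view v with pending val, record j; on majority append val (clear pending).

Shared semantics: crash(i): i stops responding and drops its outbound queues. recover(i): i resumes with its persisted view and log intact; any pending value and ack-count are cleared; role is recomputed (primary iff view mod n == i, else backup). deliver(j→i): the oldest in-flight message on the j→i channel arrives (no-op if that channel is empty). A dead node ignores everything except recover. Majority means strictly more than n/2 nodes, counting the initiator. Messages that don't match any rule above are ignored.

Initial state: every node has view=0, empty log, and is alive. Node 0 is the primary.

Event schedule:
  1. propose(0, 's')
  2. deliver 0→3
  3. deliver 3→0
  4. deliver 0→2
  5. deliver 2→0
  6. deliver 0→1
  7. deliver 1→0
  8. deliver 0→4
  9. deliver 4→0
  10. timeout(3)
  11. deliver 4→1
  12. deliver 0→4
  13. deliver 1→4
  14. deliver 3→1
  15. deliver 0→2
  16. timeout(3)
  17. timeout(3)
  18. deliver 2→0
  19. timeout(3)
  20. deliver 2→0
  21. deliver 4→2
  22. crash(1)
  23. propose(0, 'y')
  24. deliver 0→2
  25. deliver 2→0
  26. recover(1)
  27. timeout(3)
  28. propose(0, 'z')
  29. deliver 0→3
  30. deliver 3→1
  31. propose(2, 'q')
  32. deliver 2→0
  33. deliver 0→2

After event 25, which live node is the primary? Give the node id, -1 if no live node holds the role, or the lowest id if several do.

0

1. propose(0,'s'):  nop
2. deliver 0→3:  <3:back v0 s>
3. deliver 3→0:  nop
4. deliver 0→2:  <2:back v0 s>
5. deliver 2→0:  <0:prim v0 s>
6. deliver 0→1:  <1:back v0 s>
7. deliver 1→0:  nop
8. deliver 0→4:  <4:back v0 s>
9. deliver 4→0:  nop
10. timeout(3):  <3:back v1 s>
11. deliver 4→1:  nop
12. deliver 0→4:  nop
13. deliver 1→4:  nop
14. deliver 3→1:  <1:prim v1 s>
15. deliver 0→2:  nop
16. timeout(3):  <3:back v2 s>
17. timeout(3):  <3:prim v3 s>
18. deliver 2→0:  nop
19. timeout(3):  <3:back v4 s>
20. deliver 2→0:  nop
21. deliver 4→2:  nop
22. crash(1):  <1:✗prim v1 s>
23. propose(0,'y'):  nop
24. deliver 0→2:  <2:back v0 s,y>
25. deliver 2→0:  nop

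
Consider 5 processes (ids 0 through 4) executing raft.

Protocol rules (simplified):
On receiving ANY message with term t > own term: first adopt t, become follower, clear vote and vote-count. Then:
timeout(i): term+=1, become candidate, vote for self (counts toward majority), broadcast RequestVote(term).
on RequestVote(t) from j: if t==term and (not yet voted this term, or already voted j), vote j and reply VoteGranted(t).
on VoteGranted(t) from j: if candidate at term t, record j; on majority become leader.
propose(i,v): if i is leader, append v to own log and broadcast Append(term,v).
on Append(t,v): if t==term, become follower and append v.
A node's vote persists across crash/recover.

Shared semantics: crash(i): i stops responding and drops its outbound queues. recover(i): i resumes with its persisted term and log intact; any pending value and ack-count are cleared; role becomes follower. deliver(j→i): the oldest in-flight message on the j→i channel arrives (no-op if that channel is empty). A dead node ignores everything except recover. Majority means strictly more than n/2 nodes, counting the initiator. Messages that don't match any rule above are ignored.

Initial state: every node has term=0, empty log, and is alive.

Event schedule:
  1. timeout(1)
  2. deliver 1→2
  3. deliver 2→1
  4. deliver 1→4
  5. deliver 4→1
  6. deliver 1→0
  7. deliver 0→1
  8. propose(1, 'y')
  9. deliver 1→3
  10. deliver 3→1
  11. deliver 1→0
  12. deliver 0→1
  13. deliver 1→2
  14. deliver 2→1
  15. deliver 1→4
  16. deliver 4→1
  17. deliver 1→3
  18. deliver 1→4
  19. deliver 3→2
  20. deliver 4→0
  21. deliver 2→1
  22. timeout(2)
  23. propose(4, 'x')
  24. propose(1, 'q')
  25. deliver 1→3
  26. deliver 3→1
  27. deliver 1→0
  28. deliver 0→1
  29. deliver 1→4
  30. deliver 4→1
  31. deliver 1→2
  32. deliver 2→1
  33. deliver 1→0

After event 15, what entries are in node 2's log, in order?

1. timeout(1):  <1:cand t1 ->
2. deliver 1→2:  <2:foll t1 ->
3. deliver 2→1:  nop
4. deliver 1→4:  <4:foll t1 ->
5. deliver 4→1:  <1:lead t1 ->
6. deliver 1→0:  <0:foll t1 ->
7. deliver 0→1:  nop
8. propose(1,'y'):  <1:lead t1 y>
9. deliver 1→3:  <3:foll t1 ->
10. deliver 3→1:  nop
11. deliver 1→0:  <0:foll t1 y>
12. deliver 0→1:  nop
13. deliver 1→2:  <2:foll t1 y>
14. deliver 2→1:  nop
15. deliver 1→4:  <4:foll t1 y>

y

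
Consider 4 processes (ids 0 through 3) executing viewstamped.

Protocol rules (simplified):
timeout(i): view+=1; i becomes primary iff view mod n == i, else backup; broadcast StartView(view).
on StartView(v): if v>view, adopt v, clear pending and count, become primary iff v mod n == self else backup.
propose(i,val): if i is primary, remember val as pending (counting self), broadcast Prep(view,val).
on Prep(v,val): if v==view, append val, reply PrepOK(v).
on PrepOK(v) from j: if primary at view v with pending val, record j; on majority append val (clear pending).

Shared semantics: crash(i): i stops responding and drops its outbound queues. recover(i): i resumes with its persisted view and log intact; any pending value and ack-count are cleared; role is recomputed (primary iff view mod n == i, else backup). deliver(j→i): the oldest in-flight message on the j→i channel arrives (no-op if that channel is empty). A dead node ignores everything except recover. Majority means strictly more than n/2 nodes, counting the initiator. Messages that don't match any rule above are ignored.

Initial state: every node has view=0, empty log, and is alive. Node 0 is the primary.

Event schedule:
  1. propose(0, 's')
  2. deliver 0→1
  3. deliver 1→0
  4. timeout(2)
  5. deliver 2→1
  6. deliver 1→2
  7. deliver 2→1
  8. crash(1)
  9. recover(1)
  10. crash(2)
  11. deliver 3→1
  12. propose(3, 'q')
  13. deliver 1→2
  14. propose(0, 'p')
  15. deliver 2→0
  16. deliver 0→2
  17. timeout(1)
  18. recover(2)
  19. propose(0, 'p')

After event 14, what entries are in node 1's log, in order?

s

1. propose(0,'s'):  nop
2. deliver 0→1:  <1:back v0 s>
3. deliver 1→0:  nop
4. timeout(2):  <2:back v1 ->
5. deliver 2→1:  <1:prim v1 s>
6. deliver 1→2:  nop
7. deliver 2→1:  nop
8. crash(1):  <1:✗prim v1 s>
9. recover(1):  <1:prim v1 s>
10. crash(2):  <2:✗back v1 ->
11. deliver 3→1:  nop
12. propose(3,'q'):  nop
13. deliver 1→2:  nop
14. propose(0,'p'):  nop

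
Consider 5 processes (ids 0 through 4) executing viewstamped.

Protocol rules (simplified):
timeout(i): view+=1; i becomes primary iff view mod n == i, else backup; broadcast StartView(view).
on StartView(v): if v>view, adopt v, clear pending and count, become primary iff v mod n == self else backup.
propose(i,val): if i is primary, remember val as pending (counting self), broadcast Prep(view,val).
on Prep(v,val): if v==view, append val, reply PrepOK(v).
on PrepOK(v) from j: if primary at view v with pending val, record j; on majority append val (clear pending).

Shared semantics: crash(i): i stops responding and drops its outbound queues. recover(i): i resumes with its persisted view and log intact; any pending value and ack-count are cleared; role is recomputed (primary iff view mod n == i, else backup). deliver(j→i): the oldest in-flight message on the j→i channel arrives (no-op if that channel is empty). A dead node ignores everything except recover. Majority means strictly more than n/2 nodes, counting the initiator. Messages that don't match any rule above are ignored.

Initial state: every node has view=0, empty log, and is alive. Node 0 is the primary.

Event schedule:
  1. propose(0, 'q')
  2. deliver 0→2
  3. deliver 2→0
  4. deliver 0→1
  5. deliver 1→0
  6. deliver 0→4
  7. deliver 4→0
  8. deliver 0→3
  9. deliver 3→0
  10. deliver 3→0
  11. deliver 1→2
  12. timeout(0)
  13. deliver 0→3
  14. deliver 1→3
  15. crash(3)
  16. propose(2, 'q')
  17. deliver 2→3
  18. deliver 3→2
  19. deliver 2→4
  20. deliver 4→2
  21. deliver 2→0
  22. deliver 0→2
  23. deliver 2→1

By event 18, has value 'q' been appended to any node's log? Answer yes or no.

yes

step 1 propose(0,'q'): —
step 2 deliver 0→2: 2={back,v=0,log=q}
step 3 deliver 2→0: —
step 4 deliver 0→1: 1={back,v=0,log=q}
step 5 deliver 1→0: 0={prim,v=0,log=q}
step 6 deliver 0→4: 4={back,v=0,log=q}
step 7 deliver 4→0: —
step 8 deliver 0→3: 3={back,v=0,log=q}
step 9 deliver 3→0: —
step 10 deliver 3→0: —
step 11 deliver 1→2: —
step 12 timeout(0): 0={back,v=1,log=q}
step 13 deliver 0→3: 3={back,v=1,log=q}
step 14 deliver 1→3: —
step 15 crash(3): 3={✗back,v=1,log=q}
step 16 propose(2,'q'): —
step 17 deliver 2→3: —
step 18 deliver 3→2: —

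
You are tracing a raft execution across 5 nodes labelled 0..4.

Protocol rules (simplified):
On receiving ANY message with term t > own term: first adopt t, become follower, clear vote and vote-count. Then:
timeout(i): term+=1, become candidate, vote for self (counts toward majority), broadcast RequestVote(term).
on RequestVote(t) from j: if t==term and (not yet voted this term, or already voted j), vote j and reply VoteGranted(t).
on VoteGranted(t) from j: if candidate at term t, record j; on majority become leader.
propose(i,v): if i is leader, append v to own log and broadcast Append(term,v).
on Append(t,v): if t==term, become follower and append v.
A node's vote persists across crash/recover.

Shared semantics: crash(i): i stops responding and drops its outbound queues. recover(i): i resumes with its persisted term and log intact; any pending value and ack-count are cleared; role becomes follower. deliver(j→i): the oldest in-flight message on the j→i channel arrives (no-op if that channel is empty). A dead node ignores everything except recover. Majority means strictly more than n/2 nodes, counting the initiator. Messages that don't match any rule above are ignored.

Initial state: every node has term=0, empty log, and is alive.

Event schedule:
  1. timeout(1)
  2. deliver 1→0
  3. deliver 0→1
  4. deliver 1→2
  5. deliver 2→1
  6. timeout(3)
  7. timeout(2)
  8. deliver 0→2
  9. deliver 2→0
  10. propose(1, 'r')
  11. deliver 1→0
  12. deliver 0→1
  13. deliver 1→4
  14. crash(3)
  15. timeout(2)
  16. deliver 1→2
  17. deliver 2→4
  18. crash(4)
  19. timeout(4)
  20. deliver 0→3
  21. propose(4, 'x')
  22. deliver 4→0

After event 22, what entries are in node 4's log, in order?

[1] timeout(1) → N1(cand t1 [-])
[2] deliver 1→0 → N0(foll t1 [-])
[3] deliver 0→1 → ∅
[4] deliver 1→2 → N2(foll t1 [-])
[5] deliver 2→1 → N1(lead t1 [-])
[6] timeout(3) → N3(cand t1 [-])
[7] timeout(2) → N2(cand t2 [-])
[8] deliver 0→2 → ∅
[9] deliver 2→0 → N0(foll t2 [-])
[10] propose(1,'r') → N1(lead t1 [r])
[11] deliver 1→0 → ∅
[12] deliver 0→1 → ∅
[13] deliver 1→4 → N4(foll t1 [-])
[14] crash(3) → N3(✗cand t1 [-])
[15] timeout(2) → N2(cand t3 [-])
[16] deliver 1→2 → ∅
[17] deliver 2→4 → N4(foll t2 [-])
[18] crash(4) → N4(✗foll t2 [-])
[19] timeout(4) → ∅
[20] deliver 0→3 → ∅
[21] propose(4,'x') → ∅
[22] deliver 4→0 → ∅

empty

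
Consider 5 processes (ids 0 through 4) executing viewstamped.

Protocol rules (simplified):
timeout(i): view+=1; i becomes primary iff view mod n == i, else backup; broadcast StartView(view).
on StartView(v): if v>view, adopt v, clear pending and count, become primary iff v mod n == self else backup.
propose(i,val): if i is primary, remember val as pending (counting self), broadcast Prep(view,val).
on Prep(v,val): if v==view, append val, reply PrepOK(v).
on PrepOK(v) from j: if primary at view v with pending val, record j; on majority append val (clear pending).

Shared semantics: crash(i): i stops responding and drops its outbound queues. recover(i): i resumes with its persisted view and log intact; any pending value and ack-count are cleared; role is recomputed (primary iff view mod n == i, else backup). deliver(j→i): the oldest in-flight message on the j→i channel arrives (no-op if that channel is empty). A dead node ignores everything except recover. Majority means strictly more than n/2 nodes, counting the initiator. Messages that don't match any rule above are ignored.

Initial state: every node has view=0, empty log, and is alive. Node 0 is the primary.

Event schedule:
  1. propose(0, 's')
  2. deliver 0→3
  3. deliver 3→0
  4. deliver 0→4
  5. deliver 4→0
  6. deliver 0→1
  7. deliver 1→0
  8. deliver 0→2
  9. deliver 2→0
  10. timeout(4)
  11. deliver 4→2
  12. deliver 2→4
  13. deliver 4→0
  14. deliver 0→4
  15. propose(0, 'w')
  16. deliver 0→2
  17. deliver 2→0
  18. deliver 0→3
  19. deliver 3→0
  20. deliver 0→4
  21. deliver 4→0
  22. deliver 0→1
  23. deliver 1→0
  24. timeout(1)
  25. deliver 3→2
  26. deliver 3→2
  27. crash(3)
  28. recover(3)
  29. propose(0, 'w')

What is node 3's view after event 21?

1. propose(0,'s'):  nop
2. deliver 0→3:  <3:back v0 s>
3. deliver 3→0:  nop
4. deliver 0→4:  <4:back v0 s>
5. deliver 4→0:  <0:prim v0 s>
6. deliver 0→1:  <1:back v0 s>
7. deliver 1→0:  nop
8. deliver 0→2:  <2:back v0 s>
9. deliver 2→0:  nop
10. timeout(4):  <4:back v1 s>
11. deliver 4→2:  <2:back v1 s>
12. deliver 2→4:  nop
13. deliver 4→0:  <0:back v1 s>
14. deliver 0→4:  nop
15. propose(0,'w'):  nop
16. deliver 0→2:  nop
17. deliver 2→0:  nop
18. deliver 0→3:  nop
19. deliver 3→0:  nop
20. deliver 0→4:  nop
21. deliver 4→0:  nop

0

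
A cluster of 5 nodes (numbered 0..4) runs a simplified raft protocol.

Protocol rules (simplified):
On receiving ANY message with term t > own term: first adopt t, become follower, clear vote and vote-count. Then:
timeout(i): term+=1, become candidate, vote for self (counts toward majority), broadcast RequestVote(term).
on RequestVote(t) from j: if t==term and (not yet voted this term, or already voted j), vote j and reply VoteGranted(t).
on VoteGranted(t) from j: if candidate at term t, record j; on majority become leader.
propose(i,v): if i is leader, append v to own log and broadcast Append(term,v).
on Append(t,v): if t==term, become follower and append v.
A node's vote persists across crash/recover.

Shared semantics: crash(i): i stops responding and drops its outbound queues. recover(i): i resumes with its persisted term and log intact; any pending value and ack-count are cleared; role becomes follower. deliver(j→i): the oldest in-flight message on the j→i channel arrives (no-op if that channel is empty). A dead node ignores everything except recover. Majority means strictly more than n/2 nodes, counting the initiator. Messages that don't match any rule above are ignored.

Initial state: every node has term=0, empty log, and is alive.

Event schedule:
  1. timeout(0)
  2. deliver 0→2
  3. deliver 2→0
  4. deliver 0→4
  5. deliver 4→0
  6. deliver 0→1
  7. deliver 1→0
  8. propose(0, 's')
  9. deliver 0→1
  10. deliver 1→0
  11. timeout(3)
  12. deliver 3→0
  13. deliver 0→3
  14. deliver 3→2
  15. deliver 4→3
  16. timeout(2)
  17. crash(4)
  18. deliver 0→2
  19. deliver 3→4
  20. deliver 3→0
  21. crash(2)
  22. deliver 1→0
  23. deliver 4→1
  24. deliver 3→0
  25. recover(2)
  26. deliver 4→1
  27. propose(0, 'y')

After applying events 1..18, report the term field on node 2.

2

after 1 — timeout(0): n0:cand/t1/[-]
after 2 — deliver 0→2: n2:foll/t1/[-]
after 3 — deliver 2→0: ·
after 4 — deliver 0→4: n4:foll/t1/[-]
after 5 — deliver 4→0: n0:lead/t1/[-]
after 6 — deliver 0→1: n1:foll/t1/[-]
after 7 — deliver 1→0: ·
after 8 — propose(0,'s'): n0:lead/t1/[s]
after 9 — deliver 0→1: n1:foll/t1/[s]
after 10 — deliver 1→0: ·
after 11 — timeout(3): n3:cand/t1/[-]
after 12 — deliver 3→0: ·
after 13 — deliver 0→3: ·
after 14 — deliver 3→2: ·
after 15 — deliver 4→3: ·
after 16 — timeout(2): n2:cand/t2/[-]
after 17 — crash(4): n4:✗foll/t1/[-]
after 18 — deliver 0→2: ·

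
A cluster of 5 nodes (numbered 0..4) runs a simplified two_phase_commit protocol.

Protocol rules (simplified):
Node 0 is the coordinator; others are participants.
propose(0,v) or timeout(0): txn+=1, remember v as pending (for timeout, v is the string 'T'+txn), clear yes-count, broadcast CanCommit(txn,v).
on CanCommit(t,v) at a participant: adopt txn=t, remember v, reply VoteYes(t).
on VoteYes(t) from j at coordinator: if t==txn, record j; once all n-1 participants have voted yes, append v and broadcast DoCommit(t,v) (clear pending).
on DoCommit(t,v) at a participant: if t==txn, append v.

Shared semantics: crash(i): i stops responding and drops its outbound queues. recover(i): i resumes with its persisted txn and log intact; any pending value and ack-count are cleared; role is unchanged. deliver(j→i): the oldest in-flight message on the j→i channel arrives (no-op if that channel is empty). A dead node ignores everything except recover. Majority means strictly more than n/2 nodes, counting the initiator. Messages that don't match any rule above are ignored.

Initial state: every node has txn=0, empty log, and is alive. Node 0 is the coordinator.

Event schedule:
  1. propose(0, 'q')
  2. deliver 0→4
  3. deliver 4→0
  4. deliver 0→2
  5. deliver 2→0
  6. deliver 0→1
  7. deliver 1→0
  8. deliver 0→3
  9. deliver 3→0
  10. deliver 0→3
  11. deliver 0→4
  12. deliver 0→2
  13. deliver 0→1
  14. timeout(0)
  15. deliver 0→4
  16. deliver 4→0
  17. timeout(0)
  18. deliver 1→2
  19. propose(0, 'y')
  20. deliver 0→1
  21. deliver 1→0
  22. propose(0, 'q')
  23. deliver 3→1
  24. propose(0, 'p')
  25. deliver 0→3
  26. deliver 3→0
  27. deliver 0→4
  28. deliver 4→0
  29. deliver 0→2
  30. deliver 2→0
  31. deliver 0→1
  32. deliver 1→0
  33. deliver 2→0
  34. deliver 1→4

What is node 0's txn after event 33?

6

after 1 — propose(0,'q'): n0:coor/t1/[-]
after 2 — deliver 0→4: n4:part/t1/[-]
after 3 — deliver 4→0: ·
after 4 — deliver 0→2: n2:part/t1/[-]
after 5 — deliver 2→0: ·
after 6 — deliver 0→1: n1:part/t1/[-]
after 7 — deliver 1→0: ·
after 8 — deliver 0→3: n3:part/t1/[-]
after 9 — deliver 3→0: n0:coor/t1/[q]
after 10 — deliver 0→3: n3:part/t1/[q]
after 11 — deliver 0→4: n4:part/t1/[q]
after 12 — deliver 0→2: n2:part/t1/[q]
after 13 — deliver 0→1: n1:part/t1/[q]
after 14 — timeout(0): n0:coor/t2/[q]
after 15 — deliver 0→4: n4:part/t2/[q]
after 16 — deliver 4→0: ·
after 17 — timeout(0): n0:coor/t3/[q]
after 18 — deliver 1→2: ·
after 19 — propose(0,'y'): n0:coor/t4/[q]
after 20 — deliver 0→1: n1:part/t2/[q]
after 21 — deliver 1→0: ·
after 22 — propose(0,'q'): n0:coor/t5/[q]
after 23 — deliver 3→1: ·
after 24 — propose(0,'p'): n0:coor/t6/[q]
after 25 — deliver 0→3: n3:part/t2/[q]
after 26 — deliver 3→0: ·
after 27 — deliver 0→4: n4:part/t3/[q]
after 28 — deliver 4→0: ·
after 29 — deliver 0→2: n2:part/t2/[q]
after 30 — deliver 2→0: ·
after 31 — deliver 0→1: n1:part/t3/[q]
after 32 — deliver 1→0: ·
after 33 — deliver 2→0: ·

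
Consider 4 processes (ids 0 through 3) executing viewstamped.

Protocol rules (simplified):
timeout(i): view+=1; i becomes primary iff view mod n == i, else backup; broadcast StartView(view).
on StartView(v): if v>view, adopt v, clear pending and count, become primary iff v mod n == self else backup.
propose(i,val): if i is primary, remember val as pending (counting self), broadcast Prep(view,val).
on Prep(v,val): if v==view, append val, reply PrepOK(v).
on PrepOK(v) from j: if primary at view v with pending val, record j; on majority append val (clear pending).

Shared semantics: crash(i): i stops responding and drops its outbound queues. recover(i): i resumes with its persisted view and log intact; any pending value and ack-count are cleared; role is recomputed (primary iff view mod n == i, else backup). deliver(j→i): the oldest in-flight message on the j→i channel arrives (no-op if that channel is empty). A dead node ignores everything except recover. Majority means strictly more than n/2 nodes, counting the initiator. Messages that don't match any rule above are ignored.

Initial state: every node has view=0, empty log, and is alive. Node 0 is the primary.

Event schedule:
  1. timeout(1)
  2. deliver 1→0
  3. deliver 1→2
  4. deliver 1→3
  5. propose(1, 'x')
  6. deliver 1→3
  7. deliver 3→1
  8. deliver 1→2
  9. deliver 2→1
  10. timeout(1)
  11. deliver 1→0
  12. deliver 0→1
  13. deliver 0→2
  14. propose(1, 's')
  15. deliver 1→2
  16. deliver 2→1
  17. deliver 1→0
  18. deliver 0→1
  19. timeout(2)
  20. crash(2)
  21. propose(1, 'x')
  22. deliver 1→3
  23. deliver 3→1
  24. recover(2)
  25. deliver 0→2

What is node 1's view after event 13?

2

after 1 — timeout(1): n1:prim/v1/[-]
after 2 — deliver 1→0: n0:back/v1/[-]
after 3 — deliver 1→2: n2:back/v1/[-]
after 4 — deliver 1→3: n3:back/v1/[-]
after 5 — propose(1,'x'): ·
after 6 — deliver 1→3: n3:back/v1/[x]
after 7 — deliver 3→1: ·
after 8 — deliver 1→2: n2:back/v1/[x]
after 9 — deliver 2→1: n1:prim/v1/[x]
after 10 — timeout(1): n1:back/v2/[x]
after 11 — deliver 1→0: n0:back/v1/[x]
after 12 — deliver 0→1: ·
after 13 — deliver 0→2: ·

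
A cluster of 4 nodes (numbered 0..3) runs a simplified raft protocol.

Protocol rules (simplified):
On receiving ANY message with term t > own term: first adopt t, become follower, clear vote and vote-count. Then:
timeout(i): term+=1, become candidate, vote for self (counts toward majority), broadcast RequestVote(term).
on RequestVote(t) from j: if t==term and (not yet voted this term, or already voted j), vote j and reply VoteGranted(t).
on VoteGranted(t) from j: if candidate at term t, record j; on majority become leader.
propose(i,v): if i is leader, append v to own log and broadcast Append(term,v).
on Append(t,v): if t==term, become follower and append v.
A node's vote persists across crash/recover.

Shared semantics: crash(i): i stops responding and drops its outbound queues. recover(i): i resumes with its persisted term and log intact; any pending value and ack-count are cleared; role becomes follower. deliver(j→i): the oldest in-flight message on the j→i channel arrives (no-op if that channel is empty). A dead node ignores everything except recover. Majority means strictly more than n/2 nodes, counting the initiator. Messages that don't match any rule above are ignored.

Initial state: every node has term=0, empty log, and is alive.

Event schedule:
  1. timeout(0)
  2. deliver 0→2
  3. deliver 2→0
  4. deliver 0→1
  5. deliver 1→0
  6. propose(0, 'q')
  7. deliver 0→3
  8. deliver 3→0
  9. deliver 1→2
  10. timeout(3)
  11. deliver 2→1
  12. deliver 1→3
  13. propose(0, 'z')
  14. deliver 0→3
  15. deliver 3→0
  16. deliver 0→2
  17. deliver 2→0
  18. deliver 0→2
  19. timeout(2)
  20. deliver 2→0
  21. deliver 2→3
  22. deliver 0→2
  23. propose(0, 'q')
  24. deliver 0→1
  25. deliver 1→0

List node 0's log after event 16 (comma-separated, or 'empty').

after 1 — timeout(0): n0:cand/t1/[-]
after 2 — deliver 0→2: n2:foll/t1/[-]
after 3 — deliver 2→0: ·
after 4 — deliver 0→1: n1:foll/t1/[-]
after 5 — deliver 1→0: n0:lead/t1/[-]
after 6 — propose(0,'q'): n0:lead/t1/[q]
after 7 — deliver 0→3: n3:foll/t1/[-]
after 8 — deliver 3→0: ·
after 9 — deliver 1→2: ·
after 10 — timeout(3): n3:cand/t2/[-]
after 11 — deliver 2→1: ·
after 12 — deliver 1→3: ·
after 13 — propose(0,'z'): n0:lead/t1/[q,z]
after 14 — deliver 0→3: ·
after 15 — deliver 3→0: n0:foll/t2/[q,z]
after 16 — deliver 0→2: n2:foll/t1/[q]

q,z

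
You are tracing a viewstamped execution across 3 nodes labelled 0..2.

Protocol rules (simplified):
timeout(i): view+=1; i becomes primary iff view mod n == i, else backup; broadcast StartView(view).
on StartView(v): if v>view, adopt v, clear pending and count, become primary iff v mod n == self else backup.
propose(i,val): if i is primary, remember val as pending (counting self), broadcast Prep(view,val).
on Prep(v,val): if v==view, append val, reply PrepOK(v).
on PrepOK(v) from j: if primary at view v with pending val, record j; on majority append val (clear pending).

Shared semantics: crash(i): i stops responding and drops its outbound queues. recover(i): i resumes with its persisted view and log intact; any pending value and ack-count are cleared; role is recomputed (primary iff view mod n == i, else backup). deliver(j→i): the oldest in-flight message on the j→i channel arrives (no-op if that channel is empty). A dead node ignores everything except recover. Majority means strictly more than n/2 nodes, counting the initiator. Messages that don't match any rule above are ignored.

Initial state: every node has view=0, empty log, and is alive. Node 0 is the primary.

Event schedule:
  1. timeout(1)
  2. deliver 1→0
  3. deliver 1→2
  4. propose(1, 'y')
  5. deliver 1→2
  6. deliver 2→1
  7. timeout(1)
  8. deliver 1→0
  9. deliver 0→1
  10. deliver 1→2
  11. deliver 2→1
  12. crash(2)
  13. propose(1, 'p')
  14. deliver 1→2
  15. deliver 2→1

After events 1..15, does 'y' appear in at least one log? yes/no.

yes

e1 timeout(1): 1[prim,v=1,-]
e2 deliver 1→0: 0[back,v=1,-]
e3 deliver 1→2: 2[back,v=1,-]
e4 propose(1,'y'): ·
e5 deliver 1→2: 2[back,v=1,y]
e6 deliver 2→1: 1[prim,v=1,y]
e7 timeout(1): 1[back,v=2,y]
e8 deliver 1→0: 0[back,v=1,y]
e9 deliver 0→1: ·
e10 deliver 1→2: 2[prim,v=2,y]
e11 deliver 2→1: ·
e12 crash(2): 2[✗prim,v=2,y]
e13 propose(1,'p'): ·
e14 deliver 1→2: ·
e15 deliver 2→1: ·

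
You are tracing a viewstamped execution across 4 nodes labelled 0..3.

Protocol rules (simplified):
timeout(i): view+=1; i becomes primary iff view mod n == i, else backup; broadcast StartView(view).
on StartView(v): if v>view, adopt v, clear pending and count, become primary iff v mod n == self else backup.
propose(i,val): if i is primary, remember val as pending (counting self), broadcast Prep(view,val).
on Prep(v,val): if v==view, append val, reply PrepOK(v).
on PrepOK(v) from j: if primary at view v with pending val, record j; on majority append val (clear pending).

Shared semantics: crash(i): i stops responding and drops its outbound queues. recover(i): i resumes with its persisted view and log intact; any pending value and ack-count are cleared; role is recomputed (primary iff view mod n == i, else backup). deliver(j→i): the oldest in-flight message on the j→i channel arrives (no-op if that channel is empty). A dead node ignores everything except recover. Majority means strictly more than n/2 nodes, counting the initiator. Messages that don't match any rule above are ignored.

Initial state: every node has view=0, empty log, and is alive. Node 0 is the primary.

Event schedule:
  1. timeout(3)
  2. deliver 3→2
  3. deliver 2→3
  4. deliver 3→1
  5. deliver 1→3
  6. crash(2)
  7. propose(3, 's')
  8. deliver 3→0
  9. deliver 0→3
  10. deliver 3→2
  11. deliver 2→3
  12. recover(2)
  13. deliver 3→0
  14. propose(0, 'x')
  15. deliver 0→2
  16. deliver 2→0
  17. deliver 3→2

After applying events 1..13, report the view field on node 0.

1

after 1 — timeout(3): n3:back/v1/[-]
after 2 — deliver 3→2: n2:back/v1/[-]
after 3 — deliver 2→3: ·
after 4 — deliver 3→1: n1:prim/v1/[-]
after 5 — deliver 1→3: ·
after 6 — crash(2): n2:✗back/v1/[-]
after 7 — propose(3,'s'): ·
after 8 — deliver 3→0: n0:back/v1/[-]
after 9 — deliver 0→3: ·
after 10 — deliver 3→2: ·
after 11 — deliver 2→3: ·
after 12 — recover(2): n2:back/v1/[-]
after 13 — deliver 3→0: ·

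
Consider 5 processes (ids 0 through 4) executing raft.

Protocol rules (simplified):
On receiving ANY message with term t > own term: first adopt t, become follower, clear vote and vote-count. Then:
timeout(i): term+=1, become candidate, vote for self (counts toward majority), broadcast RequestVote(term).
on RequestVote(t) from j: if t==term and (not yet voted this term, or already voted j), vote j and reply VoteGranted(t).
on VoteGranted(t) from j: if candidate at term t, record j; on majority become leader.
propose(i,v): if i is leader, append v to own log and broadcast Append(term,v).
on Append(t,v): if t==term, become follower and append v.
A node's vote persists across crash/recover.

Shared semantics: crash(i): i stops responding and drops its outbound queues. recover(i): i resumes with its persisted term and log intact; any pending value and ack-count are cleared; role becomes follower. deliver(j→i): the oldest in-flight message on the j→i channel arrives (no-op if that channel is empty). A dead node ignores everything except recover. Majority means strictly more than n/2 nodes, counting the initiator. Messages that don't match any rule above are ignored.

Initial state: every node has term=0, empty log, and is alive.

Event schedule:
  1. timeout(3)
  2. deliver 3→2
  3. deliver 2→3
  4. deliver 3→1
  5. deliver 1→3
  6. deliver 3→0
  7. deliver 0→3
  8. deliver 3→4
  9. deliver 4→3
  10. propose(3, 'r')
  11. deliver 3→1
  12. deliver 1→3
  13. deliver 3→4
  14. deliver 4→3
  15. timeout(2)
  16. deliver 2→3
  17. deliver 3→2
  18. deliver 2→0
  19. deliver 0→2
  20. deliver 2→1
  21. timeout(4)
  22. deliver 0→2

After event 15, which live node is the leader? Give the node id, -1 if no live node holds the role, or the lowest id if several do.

3

step 1 timeout(3): 3={cand,t=1,log=-}
step 2 deliver 3→2: 2={foll,t=1,log=-}
step 3 deliver 2→3: —
step 4 deliver 3→1: 1={foll,t=1,log=-}
step 5 deliver 1→3: 3={lead,t=1,log=-}
step 6 deliver 3→0: 0={foll,t=1,log=-}
step 7 deliver 0→3: —
step 8 deliver 3→4: 4={foll,t=1,log=-}
step 9 deliver 4→3: —
step 10 propose(3,'r'): 3={lead,t=1,log=r}
step 11 deliver 3→1: 1={foll,t=1,log=r}
step 12 deliver 1→3: —
step 13 deliver 3→4: 4={foll,t=1,log=r}
step 14 deliver 4→3: —
step 15 timeout(2): 2={cand,t=2,log=-}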